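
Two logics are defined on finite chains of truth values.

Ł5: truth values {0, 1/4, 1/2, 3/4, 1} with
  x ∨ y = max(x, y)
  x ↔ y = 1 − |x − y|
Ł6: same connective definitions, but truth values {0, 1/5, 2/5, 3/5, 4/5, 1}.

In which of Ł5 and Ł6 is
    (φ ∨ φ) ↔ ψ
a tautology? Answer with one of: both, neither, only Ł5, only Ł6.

In Ł5: at φ = 0, ψ = 1/4 the value is 3/4 — not a tautology.
In Ł6: at φ = 0, ψ = 1/5 the value is 4/5 — not a tautology.

neither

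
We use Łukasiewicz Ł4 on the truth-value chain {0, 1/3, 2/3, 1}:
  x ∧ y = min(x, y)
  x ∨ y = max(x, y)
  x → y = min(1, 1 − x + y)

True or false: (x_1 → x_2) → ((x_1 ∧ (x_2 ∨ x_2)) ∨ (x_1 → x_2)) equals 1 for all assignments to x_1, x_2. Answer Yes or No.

x_1 = 0, x_2 = 0 ↦ 1
x_1 = 0, x_2 = 1/3 ↦ 1
x_1 = 0, x_2 = 2/3 ↦ 1
x_1 = 0, x_2 = 1 ↦ 1
x_1 = 1/3, x_2 = 0 ↦ 1
x_1 = 1/3, x_2 = 1/3 ↦ 1
x_1 = 1/3, x_2 = 2/3 ↦ 1
x_1 = 1/3, x_2 = 1 ↦ 1
x_1 = 2/3, x_2 = 0 ↦ 1
x_1 = 2/3, x_2 = 1/3 ↦ 1
x_1 = 2/3, x_2 = 2/3 ↦ 1
x_1 = 2/3, x_2 = 1 ↦ 1
x_1 = 1, x_2 = 0 ↦ 1
x_1 = 1, x_2 = 1/3 ↦ 1
x_1 = 1, x_2 = 2/3 ↦ 1
x_1 = 1, x_2 = 1 ↦ 1
Every assignment gives a value ≥ 1.

Yes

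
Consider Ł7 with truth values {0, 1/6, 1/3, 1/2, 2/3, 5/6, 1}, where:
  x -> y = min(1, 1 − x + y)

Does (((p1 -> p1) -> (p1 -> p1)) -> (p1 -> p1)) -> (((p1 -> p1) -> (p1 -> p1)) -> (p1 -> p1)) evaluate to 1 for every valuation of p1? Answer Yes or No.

Yes

p1 = 0 ↦ 1
p1 = 1/6 ↦ 1
p1 = 1/3 ↦ 1
p1 = 1/2 ↦ 1
p1 = 2/3 ↦ 1
p1 = 5/6 ↦ 1
p1 = 1 ↦ 1
Every assignment gives a value ≥ 1.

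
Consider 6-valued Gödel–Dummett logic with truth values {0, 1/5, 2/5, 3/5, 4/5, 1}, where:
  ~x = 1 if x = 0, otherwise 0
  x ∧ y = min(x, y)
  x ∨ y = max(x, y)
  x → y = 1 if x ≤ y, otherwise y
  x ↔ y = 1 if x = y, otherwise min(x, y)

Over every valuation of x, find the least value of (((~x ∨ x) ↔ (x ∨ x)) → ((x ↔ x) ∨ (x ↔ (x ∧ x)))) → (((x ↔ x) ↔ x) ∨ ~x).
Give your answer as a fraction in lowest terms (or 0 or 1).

Take x = 1/5:
~x = ~1/5 = 0
~x ∨ x = 0 ∨ 1/5 = 1/5
x ∨ x = 1/5 ∨ 1/5 = 1/5
(~x ∨ x) ↔ (x ∨ x) = 1/5 ↔ 1/5 = 1
x ↔ x = 1/5 ↔ 1/5 = 1
x ∧ x = 1/5 ∧ 1/5 = 1/5
x ↔ (x ∧ x) = 1/5 ↔ 1/5 = 1
(x ↔ x) ∨ (x ↔ (x ∧ x)) = 1 ∨ 1 = 1
((~x ∨ x) ↔ (x ∨ x)) → ((x ↔ x) ∨ (x ↔ (x ∧ x))) = 1 → 1 = 1
x ↔ x = 1/5 ↔ 1/5 = 1
(x ↔ x) ↔ x = 1 ↔ 1/5 = 1/5
~x = ~1/5 = 0
((x ↔ x) ↔ x) ∨ ~x = 1/5 ∨ 0 = 1/5
(((~x ∨ x) ↔ (x ∨ x)) → ((x ↔ x) ∨ (x ↔ (x ∧ x)))) → (((x ↔ x) ↔ x) ∨ ~x) = 1 → 1/5 = 1/5
No assignment yields a value below 1/5, so this is the minimum.

1/5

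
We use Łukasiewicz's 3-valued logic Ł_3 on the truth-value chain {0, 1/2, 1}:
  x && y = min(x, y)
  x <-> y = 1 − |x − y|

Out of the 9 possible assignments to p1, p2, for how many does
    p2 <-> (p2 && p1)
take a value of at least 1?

6

p1 = 0, p2 = 0 ↦ 1  ≥
p1 = 0, p2 = 1/2 ↦ 1/2  <
p1 = 0, p2 = 1 ↦ 0  <
p1 = 1/2, p2 = 0 ↦ 1  ≥
p1 = 1/2, p2 = 1/2 ↦ 1  ≥
p1 = 1/2, p2 = 1 ↦ 1/2  <
p1 = 1, p2 = 0 ↦ 1  ≥
p1 = 1, p2 = 1/2 ↦ 1  ≥
p1 = 1, p2 = 1 ↦ 1  ≥
So 6 of the 9 assignments meet the threshold.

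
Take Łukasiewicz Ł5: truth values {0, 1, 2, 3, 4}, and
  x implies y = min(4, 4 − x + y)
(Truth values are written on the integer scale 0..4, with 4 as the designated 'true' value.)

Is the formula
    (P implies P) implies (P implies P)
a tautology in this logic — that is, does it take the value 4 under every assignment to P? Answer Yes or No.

P = 0 ↦ 4
P = 1 ↦ 4
P = 2 ↦ 4
P = 3 ↦ 4
P = 4 ↦ 4
Every assignment gives a value ≥ 4.

Yes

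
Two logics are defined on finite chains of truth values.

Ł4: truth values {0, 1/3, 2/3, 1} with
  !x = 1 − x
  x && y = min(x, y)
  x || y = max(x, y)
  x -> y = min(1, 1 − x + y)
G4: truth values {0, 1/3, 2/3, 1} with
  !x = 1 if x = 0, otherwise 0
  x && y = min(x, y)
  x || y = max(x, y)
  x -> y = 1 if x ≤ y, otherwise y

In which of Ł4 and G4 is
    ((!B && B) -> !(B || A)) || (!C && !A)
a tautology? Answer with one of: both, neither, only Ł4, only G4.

only G4

In Ł4: at A = 1, B = 1/3, C = 0 the value is 2/3 — not a tautology.
In G4: every assignment gives 1 — tautology.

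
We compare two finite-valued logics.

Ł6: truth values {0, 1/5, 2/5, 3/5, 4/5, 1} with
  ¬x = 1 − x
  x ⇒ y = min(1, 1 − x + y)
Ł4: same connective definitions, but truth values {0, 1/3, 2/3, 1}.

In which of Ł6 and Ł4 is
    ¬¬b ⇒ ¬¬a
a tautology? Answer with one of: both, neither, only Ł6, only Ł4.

neither

In Ł6: at a = 0, b = 1/5 the value is 4/5 — not a tautology.
In Ł4: at a = 0, b = 1/3 the value is 2/3 — not a tautology.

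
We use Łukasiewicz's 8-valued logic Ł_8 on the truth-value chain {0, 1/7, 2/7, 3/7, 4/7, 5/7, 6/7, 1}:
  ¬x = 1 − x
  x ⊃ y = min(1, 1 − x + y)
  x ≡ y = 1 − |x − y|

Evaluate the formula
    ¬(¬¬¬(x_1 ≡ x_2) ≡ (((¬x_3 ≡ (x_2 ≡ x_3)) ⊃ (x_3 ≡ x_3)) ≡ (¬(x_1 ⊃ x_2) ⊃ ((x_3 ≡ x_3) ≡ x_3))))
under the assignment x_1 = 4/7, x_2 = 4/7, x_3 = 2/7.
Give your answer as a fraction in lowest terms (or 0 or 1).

x_1 ≡ x_2 = 4/7 ≡ 4/7 = 1
¬(x_1 ≡ x_2) = ¬1 = 0
¬¬(x_1 ≡ x_2) = ¬0 = 1
¬¬¬(x_1 ≡ x_2) = ¬1 = 0
¬x_3 = ¬2/7 = 5/7
x_2 ≡ x_3 = 4/7 ≡ 2/7 = 5/7
¬x_3 ≡ (x_2 ≡ x_3) = 5/7 ≡ 5/7 = 1
x_3 ≡ x_3 = 2/7 ≡ 2/7 = 1
(¬x_3 ≡ (x_2 ≡ x_3)) ⊃ (x_3 ≡ x_3) = 1 ⊃ 1 = 1
x_1 ⊃ x_2 = 4/7 ⊃ 4/7 = 1
¬(x_1 ⊃ x_2) = ¬1 = 0
x_3 ≡ x_3 = 2/7 ≡ 2/7 = 1
(x_3 ≡ x_3) ≡ x_3 = 1 ≡ 2/7 = 2/7
¬(x_1 ⊃ x_2) ⊃ ((x_3 ≡ x_3) ≡ x_3) = 0 ⊃ 2/7 = 1
((¬x_3 ≡ (x_2 ≡ x_3)) ⊃ (x_3 ≡ x_3)) ≡ (¬(x_1 ⊃ x_2) ⊃ ((x_3 ≡ x_3) ≡ x_3)) = 1 ≡ 1 = 1
¬¬¬(x_1 ≡ x_2) ≡ (((¬x_3 ≡ (x_2 ≡ x_3)) ⊃ (x_3 ≡ x_3)) ≡ (¬(x_1 ⊃ x_2) ⊃ ((x_3 ≡ x_3) ≡ x_3))) = 0 ≡ 1 = 0
¬(¬¬¬(x_1 ≡ x_2) ≡ (((¬x_3 ≡ (x_2 ≡ x_3)) ⊃ (x_3 ≡ x_3)) ≡ (¬(x_1 ⊃ x_2) ⊃ ((x_3 ≡ x_3) ≡ x_3)))) = ¬0 = 1

1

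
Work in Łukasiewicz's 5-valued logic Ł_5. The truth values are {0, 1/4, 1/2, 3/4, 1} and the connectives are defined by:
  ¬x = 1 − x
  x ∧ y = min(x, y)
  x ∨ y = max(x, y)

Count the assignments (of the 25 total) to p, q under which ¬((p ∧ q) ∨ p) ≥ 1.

5

value 1: 5 assignments (counts)
value 3/4: 5 assignments
value 1/2: 5 assignments
value 1/4: 5 assignments
value 0: 5 assignments
So 5 of the 25 assignments meet the threshold.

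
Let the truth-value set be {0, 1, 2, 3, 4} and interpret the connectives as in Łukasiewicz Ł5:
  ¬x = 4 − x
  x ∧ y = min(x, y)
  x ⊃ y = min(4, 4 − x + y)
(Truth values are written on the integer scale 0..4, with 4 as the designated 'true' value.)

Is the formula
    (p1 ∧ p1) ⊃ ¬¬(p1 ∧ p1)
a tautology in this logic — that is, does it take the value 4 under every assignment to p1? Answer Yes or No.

Yes

p1 = 0 ↦ 4
p1 = 1 ↦ 4
p1 = 2 ↦ 4
p1 = 3 ↦ 4
p1 = 4 ↦ 4
Every assignment gives a value ≥ 4.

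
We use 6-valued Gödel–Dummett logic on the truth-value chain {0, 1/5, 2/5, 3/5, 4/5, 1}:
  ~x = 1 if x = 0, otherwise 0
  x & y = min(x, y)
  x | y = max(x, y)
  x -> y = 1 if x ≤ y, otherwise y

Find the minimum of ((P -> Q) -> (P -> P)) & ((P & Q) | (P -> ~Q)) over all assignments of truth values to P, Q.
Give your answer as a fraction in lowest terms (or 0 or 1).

Take P = 1/5, Q = 1/5:
P -> Q = 1/5 -> 1/5 = 1
P -> P = 1/5 -> 1/5 = 1
(P -> Q) -> (P -> P) = 1 -> 1 = 1
P & Q = 1/5 & 1/5 = 1/5
~Q = ~1/5 = 0
P -> ~Q = 1/5 -> 0 = 0
(P & Q) | (P -> ~Q) = 1/5 | 0 = 1/5
((P -> Q) -> (P -> P)) & ((P & Q) | (P -> ~Q)) = 1 & 1/5 = 1/5
No assignment yields a value below 1/5, so this is the minimum.

1/5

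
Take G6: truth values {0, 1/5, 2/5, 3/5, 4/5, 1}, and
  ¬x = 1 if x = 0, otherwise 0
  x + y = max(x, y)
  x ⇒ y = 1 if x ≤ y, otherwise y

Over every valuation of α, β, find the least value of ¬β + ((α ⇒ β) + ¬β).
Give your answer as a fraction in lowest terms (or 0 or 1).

Take α = 2/5, β = 1/5:
¬β = ¬1/5 = 0
α ⇒ β = 2/5 ⇒ 1/5 = 1/5
¬β = ¬1/5 = 0
(α ⇒ β) + ¬β = 1/5 + 0 = 1/5
¬β + ((α ⇒ β) + ¬β) = 0 + 1/5 = 1/5
No assignment yields a value below 1/5, so this is the minimum.

1/5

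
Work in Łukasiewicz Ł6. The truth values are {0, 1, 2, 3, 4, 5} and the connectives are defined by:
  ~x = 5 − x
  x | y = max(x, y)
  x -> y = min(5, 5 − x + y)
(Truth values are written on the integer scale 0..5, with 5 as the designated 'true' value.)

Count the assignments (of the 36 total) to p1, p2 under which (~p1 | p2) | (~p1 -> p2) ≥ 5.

26

value 5: 26 assignments (counts)
value 4: 7 assignments
value 3: 3 assignments
So 26 of the 36 assignments meet the threshold.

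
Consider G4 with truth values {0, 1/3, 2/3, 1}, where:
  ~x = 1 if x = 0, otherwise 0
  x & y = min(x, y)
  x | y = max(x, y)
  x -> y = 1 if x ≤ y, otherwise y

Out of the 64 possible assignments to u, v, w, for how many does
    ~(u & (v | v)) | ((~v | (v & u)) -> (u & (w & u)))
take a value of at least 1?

50

value 1: 50 assignments (counts)
value 2/3: 1 assignment
value 1/3: 4 assignments
value 0: 9 assignments
So 50 of the 64 assignments meet the threshold.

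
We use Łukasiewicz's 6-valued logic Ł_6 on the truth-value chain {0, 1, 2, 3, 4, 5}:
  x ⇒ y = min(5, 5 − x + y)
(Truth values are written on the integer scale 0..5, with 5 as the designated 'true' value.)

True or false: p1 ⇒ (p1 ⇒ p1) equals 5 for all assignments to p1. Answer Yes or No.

Yes

p1 = 0 ↦ 5
p1 = 1 ↦ 5
p1 = 2 ↦ 5
p1 = 3 ↦ 5
p1 = 4 ↦ 5
p1 = 5 ↦ 5
Every assignment gives a value ≥ 5.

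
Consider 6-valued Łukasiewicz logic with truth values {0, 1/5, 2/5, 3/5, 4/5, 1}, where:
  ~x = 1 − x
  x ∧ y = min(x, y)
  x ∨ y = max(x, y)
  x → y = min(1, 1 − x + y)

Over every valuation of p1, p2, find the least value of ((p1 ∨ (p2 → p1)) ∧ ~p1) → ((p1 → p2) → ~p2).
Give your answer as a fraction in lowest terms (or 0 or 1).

3/5

Take p1 = 2/5, p2 = 4/5:
p2 → p1 = 4/5 → 2/5 = 3/5
p1 ∨ (p2 → p1) = 2/5 ∨ 3/5 = 3/5
~p1 = ~2/5 = 3/5
(p1 ∨ (p2 → p1)) ∧ ~p1 = 3/5 ∧ 3/5 = 3/5
p1 → p2 = 2/5 → 4/5 = 1
~p2 = ~4/5 = 1/5
(p1 → p2) → ~p2 = 1 → 1/5 = 1/5
((p1 ∨ (p2 → p1)) ∧ ~p1) → ((p1 → p2) → ~p2) = 3/5 → 1/5 = 3/5
No assignment yields a value below 3/5, so this is the minimum.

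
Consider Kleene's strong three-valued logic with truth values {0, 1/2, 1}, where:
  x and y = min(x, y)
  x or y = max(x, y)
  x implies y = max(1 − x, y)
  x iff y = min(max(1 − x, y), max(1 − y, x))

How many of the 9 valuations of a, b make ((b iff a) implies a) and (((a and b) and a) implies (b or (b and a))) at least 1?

3

a = 0, b = 0 ↦ 0  <
a = 0, b = 1/2 ↦ 1/2  <
a = 0, b = 1 ↦ 1  ≥
a = 1/2, b = 0 ↦ 1/2  <
a = 1/2, b = 1/2 ↦ 1/2  <
a = 1/2, b = 1 ↦ 1/2  <
a = 1, b = 0 ↦ 1  ≥
a = 1, b = 1/2 ↦ 1/2  <
a = 1, b = 1 ↦ 1  ≥
So 3 of the 9 assignments meet the threshold.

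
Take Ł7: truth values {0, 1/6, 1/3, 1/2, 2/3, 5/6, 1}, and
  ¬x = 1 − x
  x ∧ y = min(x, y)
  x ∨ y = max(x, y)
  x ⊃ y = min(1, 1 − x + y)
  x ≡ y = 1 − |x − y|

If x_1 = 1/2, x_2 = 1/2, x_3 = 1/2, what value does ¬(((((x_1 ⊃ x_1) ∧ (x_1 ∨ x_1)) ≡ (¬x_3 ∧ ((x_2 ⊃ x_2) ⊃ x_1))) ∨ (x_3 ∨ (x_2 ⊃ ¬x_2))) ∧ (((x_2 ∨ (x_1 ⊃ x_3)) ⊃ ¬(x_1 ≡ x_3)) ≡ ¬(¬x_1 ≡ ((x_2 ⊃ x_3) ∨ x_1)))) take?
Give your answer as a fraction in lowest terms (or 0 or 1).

1/2

x_1 ⊃ x_1 = 1/2 ⊃ 1/2 = 1
x_1 ∨ x_1 = 1/2 ∨ 1/2 = 1/2
(x_1 ⊃ x_1) ∧ (x_1 ∨ x_1) = 1 ∧ 1/2 = 1/2
¬x_3 = ¬1/2 = 1/2
x_2 ⊃ x_2 = 1/2 ⊃ 1/2 = 1
(x_2 ⊃ x_2) ⊃ x_1 = 1 ⊃ 1/2 = 1/2
¬x_3 ∧ ((x_2 ⊃ x_2) ⊃ x_1) = 1/2 ∧ 1/2 = 1/2
((x_1 ⊃ x_1) ∧ (x_1 ∨ x_1)) ≡ (¬x_3 ∧ ((x_2 ⊃ x_2) ⊃ x_1)) = 1/2 ≡ 1/2 = 1
¬x_2 = ¬1/2 = 1/2
x_2 ⊃ ¬x_2 = 1/2 ⊃ 1/2 = 1
x_3 ∨ (x_2 ⊃ ¬x_2) = 1/2 ∨ 1 = 1
(((x_1 ⊃ x_1) ∧ (x_1 ∨ x_1)) ≡ (¬x_3 ∧ ((x_2 ⊃ x_2) ⊃ x_1))) ∨ (x_3 ∨ (x_2 ⊃ ¬x_2)) = 1 ∨ 1 = 1
x_1 ⊃ x_3 = 1/2 ⊃ 1/2 = 1
x_2 ∨ (x_1 ⊃ x_3) = 1/2 ∨ 1 = 1
x_1 ≡ x_3 = 1/2 ≡ 1/2 = 1
¬(x_1 ≡ x_3) = ¬1 = 0
(x_2 ∨ (x_1 ⊃ x_3)) ⊃ ¬(x_1 ≡ x_3) = 1 ⊃ 0 = 0
¬x_1 = ¬1/2 = 1/2
x_2 ⊃ x_3 = 1/2 ⊃ 1/2 = 1
(x_2 ⊃ x_3) ∨ x_1 = 1 ∨ 1/2 = 1
¬x_1 ≡ ((x_2 ⊃ x_3) ∨ x_1) = 1/2 ≡ 1 = 1/2
¬(¬x_1 ≡ ((x_2 ⊃ x_3) ∨ x_1)) = ¬1/2 = 1/2
((x_2 ∨ (x_1 ⊃ x_3)) ⊃ ¬(x_1 ≡ x_3)) ≡ ¬(¬x_1 ≡ ((x_2 ⊃ x_3) ∨ x_1)) = 0 ≡ 1/2 = 1/2
((((x_1 ⊃ x_1) ∧ (x_1 ∨ x_1)) ≡ (¬x_3 ∧ ((x_2 ⊃ x_2) ⊃ x_1))) ∨ (x_3 ∨ (x_2 ⊃ ¬x_2))) ∧ (((x_2 ∨ (x_1 ⊃ x_3)) ⊃ ¬(x_1 ≡ x_3)) ≡ ¬(¬x_1 ≡ ((x_2 ⊃ x_3) ∨ x_1))) = 1 ∧ 1/2 = 1/2
¬(((((x_1 ⊃ x_1) ∧ (x_1 ∨ x_1)) ≡ (¬x_3 ∧ ((x_2 ⊃ x_2) ⊃ x_1))) ∨ (x_3 ∨ (x_2 ⊃ ¬x_2))) ∧ (((x_2 ∨ (x_1 ⊃ x_3)) ⊃ ¬(x_1 ≡ x_3)) ≡ ¬(¬x_1 ≡ ((x_2 ⊃ x_3) ∨ x_1)))) = ¬1/2 = 1/2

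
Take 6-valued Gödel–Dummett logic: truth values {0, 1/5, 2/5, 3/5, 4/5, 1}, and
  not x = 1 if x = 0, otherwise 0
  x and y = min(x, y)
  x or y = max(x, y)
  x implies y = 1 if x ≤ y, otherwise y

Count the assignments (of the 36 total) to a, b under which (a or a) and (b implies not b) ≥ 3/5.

3

value 1: 1 assignment (counts)
value 4/5: 1 assignment (counts)
value 3/5: 1 assignment (counts)
value 2/5: 1 assignment
value 1/5: 1 assignment
value 0: 31 assignments
So 3 of the 36 assignments meet the threshold.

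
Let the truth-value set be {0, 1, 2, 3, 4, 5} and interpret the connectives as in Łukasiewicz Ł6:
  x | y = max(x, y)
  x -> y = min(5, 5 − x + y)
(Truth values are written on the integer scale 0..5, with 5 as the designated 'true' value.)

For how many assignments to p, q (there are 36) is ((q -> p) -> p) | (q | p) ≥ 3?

27

value 5: 11 assignments (counts)
value 4: 9 assignments (counts)
value 3: 7 assignments (counts)
value 2: 5 assignments
value 1: 3 assignments
value 0: 1 assignment
So 27 of the 36 assignments meet the threshold.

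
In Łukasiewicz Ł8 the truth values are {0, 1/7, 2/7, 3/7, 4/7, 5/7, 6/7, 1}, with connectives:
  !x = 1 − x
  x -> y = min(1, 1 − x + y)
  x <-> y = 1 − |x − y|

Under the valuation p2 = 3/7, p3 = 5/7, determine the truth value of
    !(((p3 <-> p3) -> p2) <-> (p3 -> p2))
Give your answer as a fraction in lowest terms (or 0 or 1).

p3 <-> p3 = 5/7 <-> 5/7 = 1
(p3 <-> p3) -> p2 = 1 -> 3/7 = 3/7
p3 -> p2 = 5/7 -> 3/7 = 5/7
((p3 <-> p3) -> p2) <-> (p3 -> p2) = 3/7 <-> 5/7 = 5/7
!(((p3 <-> p3) -> p2) <-> (p3 -> p2)) = !5/7 = 2/7

2/7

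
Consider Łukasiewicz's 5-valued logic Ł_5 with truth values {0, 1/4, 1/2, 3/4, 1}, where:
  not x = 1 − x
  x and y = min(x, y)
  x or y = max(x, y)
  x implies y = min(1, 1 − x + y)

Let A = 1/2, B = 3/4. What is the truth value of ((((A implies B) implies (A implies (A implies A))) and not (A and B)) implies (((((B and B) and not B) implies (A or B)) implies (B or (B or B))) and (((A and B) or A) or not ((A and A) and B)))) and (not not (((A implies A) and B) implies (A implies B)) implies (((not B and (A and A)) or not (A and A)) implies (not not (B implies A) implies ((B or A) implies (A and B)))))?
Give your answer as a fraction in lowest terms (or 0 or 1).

A implies B = 1/2 implies 3/4 = 1
A implies A = 1/2 implies 1/2 = 1
A implies (A implies A) = 1/2 implies 1 = 1
(A implies B) implies (A implies (A implies A)) = 1 implies 1 = 1
A and B = 1/2 and 3/4 = 1/2
not (A and B) = not 1/2 = 1/2
((A implies B) implies (A implies (A implies A))) and not (A and B) = 1 and 1/2 = 1/2
B and B = 3/4 and 3/4 = 3/4
not B = not 3/4 = 1/4
(B and B) and not B = 3/4 and 1/4 = 1/4
A or B = 1/2 or 3/4 = 3/4
((B and B) and not B) implies (A or B) = 1/4 implies 3/4 = 1
B or B = 3/4 or 3/4 = 3/4
B or (B or B) = 3/4 or 3/4 = 3/4
(((B and B) and not B) implies (A or B)) implies (B or (B or B)) = 1 implies 3/4 = 3/4
A and B = 1/2 and 3/4 = 1/2
(A and B) or A = 1/2 or 1/2 = 1/2
A and A = 1/2 and 1/2 = 1/2
(A and A) and B = 1/2 and 3/4 = 1/2
not ((A and A) and B) = not 1/2 = 1/2
((A and B) or A) or not ((A and A) and B) = 1/2 or 1/2 = 1/2
((((B and B) and not B) implies (A or B)) implies (B or (B or B))) and (((A and B) or A) or not ((A and A) and B)) = 3/4 and 1/2 = 1/2
(((A implies B) implies (A implies (A implies A))) and not (A and B)) implies (((((B and B) and not B) implies (A or B)) implies (B or (B or B))) and (((A and B) or A) or not ((A and A) and B))) = 1/2 implies 1/2 = 1
A implies A = 1/2 implies 1/2 = 1
(A implies A) and B = 1 and 3/4 = 3/4
A implies B = 1/2 implies 3/4 = 1
((A implies A) and B) implies (A implies B) = 3/4 implies 1 = 1
not (((A implies A) and B) implies (A implies B)) = not 1 = 0
not not (((A implies A) and B) implies (A implies B)) = not 0 = 1
not B = not 3/4 = 1/4
A and A = 1/2 and 1/2 = 1/2
not B and (A and A) = 1/4 and 1/2 = 1/4
A and A = 1/2 and 1/2 = 1/2
not (A and A) = not 1/2 = 1/2
(not B and (A and A)) or not (A and A) = 1/4 or 1/2 = 1/2
B implies A = 3/4 implies 1/2 = 3/4
not (B implies A) = not 3/4 = 1/4
not not (B implies A) = not 1/4 = 3/4
B or A = 3/4 or 1/2 = 3/4
A and B = 1/2 and 3/4 = 1/2
(B or A) implies (A and B) = 3/4 implies 1/2 = 3/4
not not (B implies A) implies ((B or A) implies (A and B)) = 3/4 implies 3/4 = 1
((not B and (A and A)) or not (A and A)) implies (not not (B implies A) implies ((B or A) implies (A and B))) = 1/2 implies 1 = 1
not not (((A implies A) and B) implies (A implies B)) implies (((not B and (A and A)) or not (A and A)) implies (not not (B implies A) implies ((B or A) implies (A and B)))) = 1 implies 1 = 1
((((A implies B) implies (A implies (A implies A))) and not (A and B)) implies (((((B and B) and not B) implies (A or B)) implies (B or (B or B))) and (((A and B) or A) or not ((A and A) and B)))) and (not not (((A implies A) and B) implies (A implies B)) implies (((not B and (A and A)) or not (A and A)) implies (not not (B implies A) implies ((B or A) implies (A and B))))) = 1 and 1 = 1

1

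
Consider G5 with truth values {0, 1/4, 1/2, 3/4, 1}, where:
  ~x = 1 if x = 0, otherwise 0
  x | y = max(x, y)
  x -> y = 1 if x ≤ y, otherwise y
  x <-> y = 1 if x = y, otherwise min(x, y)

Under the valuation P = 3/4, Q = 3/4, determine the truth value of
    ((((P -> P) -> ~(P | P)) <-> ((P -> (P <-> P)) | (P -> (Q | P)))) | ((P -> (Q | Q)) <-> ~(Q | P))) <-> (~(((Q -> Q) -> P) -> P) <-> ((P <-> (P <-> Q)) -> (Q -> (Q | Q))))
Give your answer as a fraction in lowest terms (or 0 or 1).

1

P -> P = 3/4 -> 3/4 = 1
P | P = 3/4 | 3/4 = 3/4
~(P | P) = ~3/4 = 0
(P -> P) -> ~(P | P) = 1 -> 0 = 0
P <-> P = 3/4 <-> 3/4 = 1
P -> (P <-> P) = 3/4 -> 1 = 1
Q | P = 3/4 | 3/4 = 3/4
P -> (Q | P) = 3/4 -> 3/4 = 1
(P -> (P <-> P)) | (P -> (Q | P)) = 1 | 1 = 1
((P -> P) -> ~(P | P)) <-> ((P -> (P <-> P)) | (P -> (Q | P))) = 0 <-> 1 = 0
Q | Q = 3/4 | 3/4 = 3/4
P -> (Q | Q) = 3/4 -> 3/4 = 1
Q | P = 3/4 | 3/4 = 3/4
~(Q | P) = ~3/4 = 0
(P -> (Q | Q)) <-> ~(Q | P) = 1 <-> 0 = 0
(((P -> P) -> ~(P | P)) <-> ((P -> (P <-> P)) | (P -> (Q | P)))) | ((P -> (Q | Q)) <-> ~(Q | P)) = 0 | 0 = 0
Q -> Q = 3/4 -> 3/4 = 1
(Q -> Q) -> P = 1 -> 3/4 = 3/4
((Q -> Q) -> P) -> P = 3/4 -> 3/4 = 1
~(((Q -> Q) -> P) -> P) = ~1 = 0
P <-> Q = 3/4 <-> 3/4 = 1
P <-> (P <-> Q) = 3/4 <-> 1 = 3/4
Q | Q = 3/4 | 3/4 = 3/4
Q -> (Q | Q) = 3/4 -> 3/4 = 1
(P <-> (P <-> Q)) -> (Q -> (Q | Q)) = 3/4 -> 1 = 1
~(((Q -> Q) -> P) -> P) <-> ((P <-> (P <-> Q)) -> (Q -> (Q | Q))) = 0 <-> 1 = 0
((((P -> P) -> ~(P | P)) <-> ((P -> (P <-> P)) | (P -> (Q | P)))) | ((P -> (Q | Q)) <-> ~(Q | P))) <-> (~(((Q -> Q) -> P) -> P) <-> ((P <-> (P <-> Q)) -> (Q -> (Q | Q)))) = 0 <-> 0 = 1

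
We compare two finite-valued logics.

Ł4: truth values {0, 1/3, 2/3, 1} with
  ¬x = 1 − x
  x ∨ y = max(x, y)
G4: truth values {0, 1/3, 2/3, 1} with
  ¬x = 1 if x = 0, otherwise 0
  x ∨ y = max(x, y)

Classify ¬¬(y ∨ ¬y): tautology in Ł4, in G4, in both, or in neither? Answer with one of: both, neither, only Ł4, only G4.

only G4

In Ł4: at y = 1/3 the value is 2/3 — not a tautology.
In G4: every assignment gives 1 — tautology.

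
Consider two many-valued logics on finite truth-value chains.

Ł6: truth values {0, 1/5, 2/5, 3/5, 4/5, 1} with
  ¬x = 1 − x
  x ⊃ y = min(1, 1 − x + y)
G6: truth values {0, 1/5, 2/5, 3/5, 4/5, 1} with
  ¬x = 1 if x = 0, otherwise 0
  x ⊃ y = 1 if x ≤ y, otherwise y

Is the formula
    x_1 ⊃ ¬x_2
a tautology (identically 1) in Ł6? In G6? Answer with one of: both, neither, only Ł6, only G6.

neither

In Ł6: at x_1 = 1/5, x_2 = 1 the value is 4/5 — not a tautology.
In G6: at x_1 = 1/5, x_2 = 1/5 the value is 0 — not a tautology.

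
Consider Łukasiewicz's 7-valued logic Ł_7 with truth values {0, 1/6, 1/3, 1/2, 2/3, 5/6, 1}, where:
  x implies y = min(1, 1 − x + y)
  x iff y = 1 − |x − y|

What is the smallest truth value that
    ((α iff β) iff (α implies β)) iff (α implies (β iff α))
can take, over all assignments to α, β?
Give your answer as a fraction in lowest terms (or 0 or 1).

0

Take α = 0, β = 1:
α iff β = 0 iff 1 = 0
α implies β = 0 implies 1 = 1
(α iff β) iff (α implies β) = 0 iff 1 = 0
β iff α = 1 iff 0 = 0
α implies (β iff α) = 0 implies 0 = 1
((α iff β) iff (α implies β)) iff (α implies (β iff α)) = 0 iff 1 = 0
No assignment yields a value below 0, so this is the minimum.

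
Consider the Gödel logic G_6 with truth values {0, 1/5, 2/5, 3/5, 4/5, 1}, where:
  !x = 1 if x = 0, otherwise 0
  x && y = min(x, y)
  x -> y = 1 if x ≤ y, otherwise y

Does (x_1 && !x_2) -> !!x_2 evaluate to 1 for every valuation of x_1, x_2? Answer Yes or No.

Counterexample: take x_1 = 1/5, x_2 = 0.
!x_2 = !0 = 1
x_1 && !x_2 = 1/5 && 1 = 1/5
!x_2 = !0 = 1
!!x_2 = !1 = 0
(x_1 && !x_2) -> !!x_2 = 1/5 -> 0 = 0
This gives 0 ≠ 1.

No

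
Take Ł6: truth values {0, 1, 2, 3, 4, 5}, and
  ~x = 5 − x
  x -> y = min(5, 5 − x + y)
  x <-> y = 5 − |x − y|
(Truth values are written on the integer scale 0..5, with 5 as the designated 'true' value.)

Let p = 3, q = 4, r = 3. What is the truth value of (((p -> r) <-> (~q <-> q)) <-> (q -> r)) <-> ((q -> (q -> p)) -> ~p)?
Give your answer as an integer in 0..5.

4

p -> r = 3 -> 3 = 5
~q = ~4 = 1
~q <-> q = 1 <-> 4 = 2
(p -> r) <-> (~q <-> q) = 5 <-> 2 = 2
q -> r = 4 -> 3 = 4
((p -> r) <-> (~q <-> q)) <-> (q -> r) = 2 <-> 4 = 3
q -> p = 4 -> 3 = 4
q -> (q -> p) = 4 -> 4 = 5
~p = ~3 = 2
(q -> (q -> p)) -> ~p = 5 -> 2 = 2
(((p -> r) <-> (~q <-> q)) <-> (q -> r)) <-> ((q -> (q -> p)) -> ~p) = 3 <-> 2 = 4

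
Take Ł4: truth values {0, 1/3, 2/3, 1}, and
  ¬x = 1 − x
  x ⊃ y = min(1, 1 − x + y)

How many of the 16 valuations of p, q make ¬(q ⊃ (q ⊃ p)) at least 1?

p = 0, q = 0 ↦ 0  <
p = 0, q = 1/3 ↦ 0  <
p = 0, q = 2/3 ↦ 1/3  <
p = 0, q = 1 ↦ 1  ≥
p = 1/3, q = 0 ↦ 0  <
p = 1/3, q = 1/3 ↦ 0  <
p = 1/3, q = 2/3 ↦ 0  <
p = 1/3, q = 1 ↦ 2/3  <
p = 2/3, q = 0 ↦ 0  <
p = 2/3, q = 1/3 ↦ 0  <
p = 2/3, q = 2/3 ↦ 0  <
p = 2/3, q = 1 ↦ 1/3  <
p = 1, q = 0 ↦ 0  <
p = 1, q = 1/3 ↦ 0  <
p = 1, q = 2/3 ↦ 0  <
p = 1, q = 1 ↦ 0  <
So 1 of the 16 assignments meets the threshold.

1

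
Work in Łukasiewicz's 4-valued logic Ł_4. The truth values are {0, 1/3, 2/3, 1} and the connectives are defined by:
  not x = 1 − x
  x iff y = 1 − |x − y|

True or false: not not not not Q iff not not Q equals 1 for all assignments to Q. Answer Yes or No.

Q = 0 ↦ 1
Q = 1/3 ↦ 1
Q = 2/3 ↦ 1
Q = 1 ↦ 1
Every assignment gives a value ≥ 1.

Yes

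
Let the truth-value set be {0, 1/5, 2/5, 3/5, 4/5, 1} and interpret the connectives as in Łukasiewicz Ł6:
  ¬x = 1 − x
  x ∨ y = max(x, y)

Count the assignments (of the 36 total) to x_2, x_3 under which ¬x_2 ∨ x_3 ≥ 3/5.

value 1: 11 assignments (counts)
value 4/5: 9 assignments (counts)
value 3/5: 7 assignments (counts)
value 2/5: 5 assignments
value 1/5: 3 assignments
value 0: 1 assignment
So 27 of the 36 assignments meet the threshold.

27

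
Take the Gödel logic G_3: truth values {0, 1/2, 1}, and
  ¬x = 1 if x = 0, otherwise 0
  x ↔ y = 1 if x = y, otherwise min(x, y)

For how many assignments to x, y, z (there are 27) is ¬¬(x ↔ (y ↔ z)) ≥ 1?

14

value 1: 14 assignments (counts)
value 0: 13 assignments
So 14 of the 27 assignments meet the threshold.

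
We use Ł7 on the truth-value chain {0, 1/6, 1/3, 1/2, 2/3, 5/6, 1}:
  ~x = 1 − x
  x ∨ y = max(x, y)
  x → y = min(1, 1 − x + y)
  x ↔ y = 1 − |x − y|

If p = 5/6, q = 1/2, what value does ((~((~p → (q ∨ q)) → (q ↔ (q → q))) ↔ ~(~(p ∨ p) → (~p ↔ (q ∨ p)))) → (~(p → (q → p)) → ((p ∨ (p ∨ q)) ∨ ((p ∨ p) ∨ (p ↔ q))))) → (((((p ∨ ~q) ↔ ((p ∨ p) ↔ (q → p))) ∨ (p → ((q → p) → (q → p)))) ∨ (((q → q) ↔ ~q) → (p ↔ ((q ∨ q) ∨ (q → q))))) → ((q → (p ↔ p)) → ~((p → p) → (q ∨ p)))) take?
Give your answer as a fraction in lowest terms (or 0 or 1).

1/6

~p = ~5/6 = 1/6
q ∨ q = 1/2 ∨ 1/2 = 1/2
~p → (q ∨ q) = 1/6 → 1/2 = 1
q → q = 1/2 → 1/2 = 1
q ↔ (q → q) = 1/2 ↔ 1 = 1/2
(~p → (q ∨ q)) → (q ↔ (q → q)) = 1 → 1/2 = 1/2
~((~p → (q ∨ q)) → (q ↔ (q → q))) = ~1/2 = 1/2
p ∨ p = 5/6 ∨ 5/6 = 5/6
~(p ∨ p) = ~5/6 = 1/6
~p = ~5/6 = 1/6
q ∨ p = 1/2 ∨ 5/6 = 5/6
~p ↔ (q ∨ p) = 1/6 ↔ 5/6 = 1/3
~(p ∨ p) → (~p ↔ (q ∨ p)) = 1/6 → 1/3 = 1
~(~(p ∨ p) → (~p ↔ (q ∨ p))) = ~1 = 0
~((~p → (q ∨ q)) → (q ↔ (q → q))) ↔ ~(~(p ∨ p) → (~p ↔ (q ∨ p))) = 1/2 ↔ 0 = 1/2
q → p = 1/2 → 5/6 = 1
p → (q → p) = 5/6 → 1 = 1
~(p → (q → p)) = ~1 = 0
p ∨ q = 5/6 ∨ 1/2 = 5/6
p ∨ (p ∨ q) = 5/6 ∨ 5/6 = 5/6
p ∨ p = 5/6 ∨ 5/6 = 5/6
p ↔ q = 5/6 ↔ 1/2 = 2/3
(p ∨ p) ∨ (p ↔ q) = 5/6 ∨ 2/3 = 5/6
(p ∨ (p ∨ q)) ∨ ((p ∨ p) ∨ (p ↔ q)) = 5/6 ∨ 5/6 = 5/6
~(p → (q → p)) → ((p ∨ (p ∨ q)) ∨ ((p ∨ p) ∨ (p ↔ q))) = 0 → 5/6 = 1
(~((~p → (q ∨ q)) → (q ↔ (q → q))) ↔ ~(~(p ∨ p) → (~p ↔ (q ∨ p)))) → (~(p → (q → p)) → ((p ∨ (p ∨ q)) ∨ ((p ∨ p) ∨ (p ↔ q)))) = 1/2 → 1 = 1
~q = ~1/2 = 1/2
p ∨ ~q = 5/6 ∨ 1/2 = 5/6
p ∨ p = 5/6 ∨ 5/6 = 5/6
q → p = 1/2 → 5/6 = 1
(p ∨ p) ↔ (q → p) = 5/6 ↔ 1 = 5/6
(p ∨ ~q) ↔ ((p ∨ p) ↔ (q → p)) = 5/6 ↔ 5/6 = 1
q → p = 1/2 → 5/6 = 1
q → p = 1/2 → 5/6 = 1
(q → p) → (q → p) = 1 → 1 = 1
p → ((q → p) → (q → p)) = 5/6 → 1 = 1
((p ∨ ~q) ↔ ((p ∨ p) ↔ (q → p))) ∨ (p → ((q → p) → (q → p))) = 1 ∨ 1 = 1
q → q = 1/2 → 1/2 = 1
~q = ~1/2 = 1/2
(q → q) ↔ ~q = 1 ↔ 1/2 = 1/2
q ∨ q = 1/2 ∨ 1/2 = 1/2
q → q = 1/2 → 1/2 = 1
(q ∨ q) ∨ (q → q) = 1/2 ∨ 1 = 1
p ↔ ((q ∨ q) ∨ (q → q)) = 5/6 ↔ 1 = 5/6
((q → q) ↔ ~q) → (p ↔ ((q ∨ q) ∨ (q → q))) = 1/2 → 5/6 = 1
(((p ∨ ~q) ↔ ((p ∨ p) ↔ (q → p))) ∨ (p → ((q → p) → (q → p)))) ∨ (((q → q) ↔ ~q) → (p ↔ ((q ∨ q) ∨ (q → q)))) = 1 ∨ 1 = 1
p ↔ p = 5/6 ↔ 5/6 = 1
q → (p ↔ p) = 1/2 → 1 = 1
p → p = 5/6 → 5/6 = 1
q ∨ p = 1/2 ∨ 5/6 = 5/6
(p → p) → (q ∨ p) = 1 → 5/6 = 5/6
~((p → p) → (q ∨ p)) = ~5/6 = 1/6
(q → (p ↔ p)) → ~((p → p) → (q ∨ p)) = 1 → 1/6 = 1/6
((((p ∨ ~q) ↔ ((p ∨ p) ↔ (q → p))) ∨ (p → ((q → p) → (q → p)))) ∨ (((q → q) ↔ ~q) → (p ↔ ((q ∨ q) ∨ (q → q))))) → ((q → (p ↔ p)) → ~((p → p) → (q ∨ p))) = 1 → 1/6 = 1/6
((~((~p → (q ∨ q)) → (q ↔ (q → q))) ↔ ~(~(p ∨ p) → (~p ↔ (q ∨ p)))) → (~(p → (q → p)) → ((p ∨ (p ∨ q)) ∨ ((p ∨ p) ∨ (p ↔ q))))) → (((((p ∨ ~q) ↔ ((p ∨ p) ↔ (q → p))) ∨ (p → ((q → p) → (q → p)))) ∨ (((q → q) ↔ ~q) → (p ↔ ((q ∨ q) ∨ (q → q))))) → ((q → (p ↔ p)) → ~((p → p) → (q ∨ p)))) = 1 → 1/6 = 1/6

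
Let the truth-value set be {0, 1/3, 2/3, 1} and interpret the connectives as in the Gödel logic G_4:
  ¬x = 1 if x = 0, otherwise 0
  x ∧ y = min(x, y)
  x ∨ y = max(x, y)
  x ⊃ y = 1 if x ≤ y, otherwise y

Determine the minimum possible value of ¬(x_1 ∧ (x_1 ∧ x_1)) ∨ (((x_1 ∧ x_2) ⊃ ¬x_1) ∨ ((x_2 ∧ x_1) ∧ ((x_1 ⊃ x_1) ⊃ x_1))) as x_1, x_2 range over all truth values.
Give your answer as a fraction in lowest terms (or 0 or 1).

1/3

Take x_1 = 1/3, x_2 = 1/3:
x_1 ∧ x_1 = 1/3 ∧ 1/3 = 1/3
x_1 ∧ (x_1 ∧ x_1) = 1/3 ∧ 1/3 = 1/3
¬(x_1 ∧ (x_1 ∧ x_1)) = ¬1/3 = 0
x_1 ∧ x_2 = 1/3 ∧ 1/3 = 1/3
¬x_1 = ¬1/3 = 0
(x_1 ∧ x_2) ⊃ ¬x_1 = 1/3 ⊃ 0 = 0
x_2 ∧ x_1 = 1/3 ∧ 1/3 = 1/3
x_1 ⊃ x_1 = 1/3 ⊃ 1/3 = 1
(x_1 ⊃ x_1) ⊃ x_1 = 1 ⊃ 1/3 = 1/3
(x_2 ∧ x_1) ∧ ((x_1 ⊃ x_1) ⊃ x_1) = 1/3 ∧ 1/3 = 1/3
((x_1 ∧ x_2) ⊃ ¬x_1) ∨ ((x_2 ∧ x_1) ∧ ((x_1 ⊃ x_1) ⊃ x_1)) = 0 ∨ 1/3 = 1/3
¬(x_1 ∧ (x_1 ∧ x_1)) ∨ (((x_1 ∧ x_2) ⊃ ¬x_1) ∨ ((x_2 ∧ x_1) ∧ ((x_1 ⊃ x_1) ⊃ x_1))) = 0 ∨ 1/3 = 1/3
No assignment yields a value below 1/3, so this is the minimum.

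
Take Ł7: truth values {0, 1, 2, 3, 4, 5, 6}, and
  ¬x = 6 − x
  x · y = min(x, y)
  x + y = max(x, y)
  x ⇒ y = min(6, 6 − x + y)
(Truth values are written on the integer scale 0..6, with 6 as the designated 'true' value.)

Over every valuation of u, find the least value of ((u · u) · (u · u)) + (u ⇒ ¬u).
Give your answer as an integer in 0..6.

Take u = 4:
u · u = 4 · 4 = 4
u · u = 4 · 4 = 4
(u · u) · (u · u) = 4 · 4 = 4
¬u = ¬4 = 2
u ⇒ ¬u = 4 ⇒ 2 = 4
((u · u) · (u · u)) + (u ⇒ ¬u) = 4 + 4 = 4
No assignment yields a value below 4, so this is the minimum.

4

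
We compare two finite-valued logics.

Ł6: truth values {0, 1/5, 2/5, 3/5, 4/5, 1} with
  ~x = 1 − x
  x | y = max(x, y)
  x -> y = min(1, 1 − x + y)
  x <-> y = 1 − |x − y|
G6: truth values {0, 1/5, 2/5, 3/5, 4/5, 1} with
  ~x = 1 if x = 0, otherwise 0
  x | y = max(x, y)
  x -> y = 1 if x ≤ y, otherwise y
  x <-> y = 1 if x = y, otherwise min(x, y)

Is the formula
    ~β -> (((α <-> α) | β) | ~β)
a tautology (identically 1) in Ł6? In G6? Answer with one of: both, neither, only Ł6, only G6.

In Ł6: every assignment gives 1 — tautology.
In G6: every assignment gives 1 — tautology.

both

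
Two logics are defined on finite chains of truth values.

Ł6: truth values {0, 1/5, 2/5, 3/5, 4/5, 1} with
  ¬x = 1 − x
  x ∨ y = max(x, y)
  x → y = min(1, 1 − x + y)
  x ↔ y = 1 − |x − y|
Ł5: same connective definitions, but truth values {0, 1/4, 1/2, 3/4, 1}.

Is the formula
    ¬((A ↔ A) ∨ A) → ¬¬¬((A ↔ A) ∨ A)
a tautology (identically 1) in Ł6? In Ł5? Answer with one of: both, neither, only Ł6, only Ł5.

both

In Ł6: every assignment gives 1 — tautology.
In Ł5: every assignment gives 1 — tautology.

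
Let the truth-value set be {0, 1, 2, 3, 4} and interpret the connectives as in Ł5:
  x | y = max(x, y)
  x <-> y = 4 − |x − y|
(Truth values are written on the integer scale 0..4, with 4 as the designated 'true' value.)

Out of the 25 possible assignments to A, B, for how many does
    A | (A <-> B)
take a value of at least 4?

9

value 4: 9 assignments (counts)
value 3: 9 assignments
value 2: 4 assignments
value 1: 2 assignments
value 0: 1 assignment
So 9 of the 25 assignments meet the threshold.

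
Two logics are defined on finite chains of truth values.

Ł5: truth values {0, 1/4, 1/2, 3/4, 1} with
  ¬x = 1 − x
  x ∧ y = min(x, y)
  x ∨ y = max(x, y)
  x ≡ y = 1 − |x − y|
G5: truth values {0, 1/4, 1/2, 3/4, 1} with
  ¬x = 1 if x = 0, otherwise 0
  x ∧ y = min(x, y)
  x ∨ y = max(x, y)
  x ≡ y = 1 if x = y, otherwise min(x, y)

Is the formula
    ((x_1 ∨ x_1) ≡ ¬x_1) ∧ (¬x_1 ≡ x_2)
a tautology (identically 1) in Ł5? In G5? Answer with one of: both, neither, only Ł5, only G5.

In Ł5: at x_1 = 0, x_2 = 0 the value is 0 — not a tautology.
In G5: at x_1 = 0, x_2 = 0 the value is 0 — not a tautology.

neither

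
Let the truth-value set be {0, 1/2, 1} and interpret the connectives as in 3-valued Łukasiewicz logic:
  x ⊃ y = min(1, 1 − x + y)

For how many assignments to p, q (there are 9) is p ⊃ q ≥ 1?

p = 0, q = 0 ↦ 1  ≥
p = 0, q = 1/2 ↦ 1  ≥
p = 0, q = 1 ↦ 1  ≥
p = 1/2, q = 0 ↦ 1/2  <
p = 1/2, q = 1/2 ↦ 1  ≥
p = 1/2, q = 1 ↦ 1  ≥
p = 1, q = 0 ↦ 0  <
p = 1, q = 1/2 ↦ 1/2  <
p = 1, q = 1 ↦ 1  ≥
So 6 of the 9 assignments meet the threshold.

6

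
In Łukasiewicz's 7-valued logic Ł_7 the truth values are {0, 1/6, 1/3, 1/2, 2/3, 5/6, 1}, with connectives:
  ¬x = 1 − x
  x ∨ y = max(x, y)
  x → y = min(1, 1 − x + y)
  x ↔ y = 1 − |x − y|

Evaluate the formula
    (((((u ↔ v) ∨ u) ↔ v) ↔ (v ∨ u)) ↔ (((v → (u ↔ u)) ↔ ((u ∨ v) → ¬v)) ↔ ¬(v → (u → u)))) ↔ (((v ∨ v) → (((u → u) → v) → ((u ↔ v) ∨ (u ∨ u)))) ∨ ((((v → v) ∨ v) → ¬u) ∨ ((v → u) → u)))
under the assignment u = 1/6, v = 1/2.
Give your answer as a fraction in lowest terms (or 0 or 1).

u ↔ v = 1/6 ↔ 1/2 = 2/3
(u ↔ v) ∨ u = 2/3 ∨ 1/6 = 2/3
((u ↔ v) ∨ u) ↔ v = 2/3 ↔ 1/2 = 5/6
v ∨ u = 1/2 ∨ 1/6 = 1/2
(((u ↔ v) ∨ u) ↔ v) ↔ (v ∨ u) = 5/6 ↔ 1/2 = 2/3
u ↔ u = 1/6 ↔ 1/6 = 1
v → (u ↔ u) = 1/2 → 1 = 1
u ∨ v = 1/6 ∨ 1/2 = 1/2
¬v = ¬1/2 = 1/2
(u ∨ v) → ¬v = 1/2 → 1/2 = 1
(v → (u ↔ u)) ↔ ((u ∨ v) → ¬v) = 1 ↔ 1 = 1
u → u = 1/6 → 1/6 = 1
v → (u → u) = 1/2 → 1 = 1
¬(v → (u → u)) = ¬1 = 0
((v → (u ↔ u)) ↔ ((u ∨ v) → ¬v)) ↔ ¬(v → (u → u)) = 1 ↔ 0 = 0
((((u ↔ v) ∨ u) ↔ v) ↔ (v ∨ u)) ↔ (((v → (u ↔ u)) ↔ ((u ∨ v) → ¬v)) ↔ ¬(v → (u → u))) = 2/3 ↔ 0 = 1/3
v ∨ v = 1/2 ∨ 1/2 = 1/2
u → u = 1/6 → 1/6 = 1
(u → u) → v = 1 → 1/2 = 1/2
u ↔ v = 1/6 ↔ 1/2 = 2/3
u ∨ u = 1/6 ∨ 1/6 = 1/6
(u ↔ v) ∨ (u ∨ u) = 2/3 ∨ 1/6 = 2/3
((u → u) → v) → ((u ↔ v) ∨ (u ∨ u)) = 1/2 → 2/3 = 1
(v ∨ v) → (((u → u) → v) → ((u ↔ v) ∨ (u ∨ u))) = 1/2 → 1 = 1
v → v = 1/2 → 1/2 = 1
(v → v) ∨ v = 1 ∨ 1/2 = 1
¬u = ¬1/6 = 5/6
((v → v) ∨ v) → ¬u = 1 → 5/6 = 5/6
v → u = 1/2 → 1/6 = 2/3
(v → u) → u = 2/3 → 1/6 = 1/2
(((v → v) ∨ v) → ¬u) ∨ ((v → u) → u) = 5/6 ∨ 1/2 = 5/6
((v ∨ v) → (((u → u) → v) → ((u ↔ v) ∨ (u ∨ u)))) ∨ ((((v → v) ∨ v) → ¬u) ∨ ((v → u) → u)) = 1 ∨ 5/6 = 1
(((((u ↔ v) ∨ u) ↔ v) ↔ (v ∨ u)) ↔ (((v → (u ↔ u)) ↔ ((u ∨ v) → ¬v)) ↔ ¬(v → (u → u)))) ↔ (((v ∨ v) → (((u → u) → v) → ((u ↔ v) ∨ (u ∨ u)))) ∨ ((((v → v) ∨ v) → ¬u) ∨ ((v → u) → u))) = 1/3 ↔ 1 = 1/3

1/3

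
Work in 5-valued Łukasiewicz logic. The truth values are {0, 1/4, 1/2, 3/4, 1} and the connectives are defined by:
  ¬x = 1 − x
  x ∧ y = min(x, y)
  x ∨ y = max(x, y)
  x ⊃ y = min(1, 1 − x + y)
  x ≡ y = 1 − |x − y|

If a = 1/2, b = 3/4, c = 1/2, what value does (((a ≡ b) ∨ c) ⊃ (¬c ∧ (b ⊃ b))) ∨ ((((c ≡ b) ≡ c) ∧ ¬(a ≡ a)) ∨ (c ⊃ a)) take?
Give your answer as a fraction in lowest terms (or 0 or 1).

a ≡ b = 1/2 ≡ 3/4 = 3/4
(a ≡ b) ∨ c = 3/4 ∨ 1/2 = 3/4
¬c = ¬1/2 = 1/2
b ⊃ b = 3/4 ⊃ 3/4 = 1
¬c ∧ (b ⊃ b) = 1/2 ∧ 1 = 1/2
((a ≡ b) ∨ c) ⊃ (¬c ∧ (b ⊃ b)) = 3/4 ⊃ 1/2 = 3/4
c ≡ b = 1/2 ≡ 3/4 = 3/4
(c ≡ b) ≡ c = 3/4 ≡ 1/2 = 3/4
a ≡ a = 1/2 ≡ 1/2 = 1
¬(a ≡ a) = ¬1 = 0
((c ≡ b) ≡ c) ∧ ¬(a ≡ a) = 3/4 ∧ 0 = 0
c ⊃ a = 1/2 ⊃ 1/2 = 1
(((c ≡ b) ≡ c) ∧ ¬(a ≡ a)) ∨ (c ⊃ a) = 0 ∨ 1 = 1
(((a ≡ b) ∨ c) ⊃ (¬c ∧ (b ⊃ b))) ∨ ((((c ≡ b) ≡ c) ∧ ¬(a ≡ a)) ∨ (c ⊃ a)) = 3/4 ∨ 1 = 1

1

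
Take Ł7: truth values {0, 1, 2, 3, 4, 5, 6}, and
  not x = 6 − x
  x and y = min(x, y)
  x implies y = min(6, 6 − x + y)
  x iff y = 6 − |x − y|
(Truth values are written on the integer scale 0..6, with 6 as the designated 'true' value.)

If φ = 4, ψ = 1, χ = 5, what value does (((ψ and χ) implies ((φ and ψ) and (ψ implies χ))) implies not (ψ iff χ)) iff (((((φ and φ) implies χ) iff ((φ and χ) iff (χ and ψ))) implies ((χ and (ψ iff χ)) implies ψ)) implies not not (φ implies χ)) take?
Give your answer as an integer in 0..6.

ψ and χ = 1 and 5 = 1
φ and ψ = 4 and 1 = 1
ψ implies χ = 1 implies 5 = 6
(φ and ψ) and (ψ implies χ) = 1 and 6 = 1
(ψ and χ) implies ((φ and ψ) and (ψ implies χ)) = 1 implies 1 = 6
ψ iff χ = 1 iff 5 = 2
not (ψ iff χ) = not 2 = 4
((ψ and χ) implies ((φ and ψ) and (ψ implies χ))) implies not (ψ iff χ) = 6 implies 4 = 4
φ and φ = 4 and 4 = 4
(φ and φ) implies χ = 4 implies 5 = 6
φ and χ = 4 and 5 = 4
χ and ψ = 5 and 1 = 1
(φ and χ) iff (χ and ψ) = 4 iff 1 = 3
((φ and φ) implies χ) iff ((φ and χ) iff (χ and ψ)) = 6 iff 3 = 3
ψ iff χ = 1 iff 5 = 2
χ and (ψ iff χ) = 5 and 2 = 2
(χ and (ψ iff χ)) implies ψ = 2 implies 1 = 5
(((φ and φ) implies χ) iff ((φ and χ) iff (χ and ψ))) implies ((χ and (ψ iff χ)) implies ψ) = 3 implies 5 = 6
φ implies χ = 4 implies 5 = 6
not (φ implies χ) = not 6 = 0
not not (φ implies χ) = not 0 = 6
((((φ and φ) implies χ) iff ((φ and χ) iff (χ and ψ))) implies ((χ and (ψ iff χ)) implies ψ)) implies not not (φ implies χ) = 6 implies 6 = 6
(((ψ and χ) implies ((φ and ψ) and (ψ implies χ))) implies not (ψ iff χ)) iff (((((φ and φ) implies χ) iff ((φ and χ) iff (χ and ψ))) implies ((χ and (ψ iff χ)) implies ψ)) implies not not (φ implies χ)) = 4 iff 6 = 4

4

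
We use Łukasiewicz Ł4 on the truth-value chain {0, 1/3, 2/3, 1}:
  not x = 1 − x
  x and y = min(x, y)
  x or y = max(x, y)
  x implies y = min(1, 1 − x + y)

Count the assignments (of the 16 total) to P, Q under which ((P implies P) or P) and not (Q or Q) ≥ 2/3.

P = 0, Q = 0 ↦ 1  ≥
P = 0, Q = 1/3 ↦ 2/3  ≥
P = 0, Q = 2/3 ↦ 1/3  <
P = 0, Q = 1 ↦ 0  <
P = 1/3, Q = 0 ↦ 1  ≥
P = 1/3, Q = 1/3 ↦ 2/3  ≥
P = 1/3, Q = 2/3 ↦ 1/3  <
P = 1/3, Q = 1 ↦ 0  <
P = 2/3, Q = 0 ↦ 1  ≥
P = 2/3, Q = 1/3 ↦ 2/3  ≥
P = 2/3, Q = 2/3 ↦ 1/3  <
P = 2/3, Q = 1 ↦ 0  <
P = 1, Q = 0 ↦ 1  ≥
P = 1, Q = 1/3 ↦ 2/3  ≥
P = 1, Q = 2/3 ↦ 1/3  <
P = 1, Q = 1 ↦ 0  <
So 8 of the 16 assignments meet the threshold.

8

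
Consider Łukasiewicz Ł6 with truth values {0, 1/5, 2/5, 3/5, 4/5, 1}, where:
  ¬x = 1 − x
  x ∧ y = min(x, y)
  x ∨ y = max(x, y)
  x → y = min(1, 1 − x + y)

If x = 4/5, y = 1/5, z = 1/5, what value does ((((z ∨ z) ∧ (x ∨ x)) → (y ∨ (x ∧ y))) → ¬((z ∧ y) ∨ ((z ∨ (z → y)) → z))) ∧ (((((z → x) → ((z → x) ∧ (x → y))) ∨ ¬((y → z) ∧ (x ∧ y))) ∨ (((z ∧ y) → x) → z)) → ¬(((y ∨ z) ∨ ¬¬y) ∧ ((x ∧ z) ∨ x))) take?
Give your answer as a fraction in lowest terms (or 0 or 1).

z ∨ z = 1/5 ∨ 1/5 = 1/5
x ∨ x = 4/5 ∨ 4/5 = 4/5
(z ∨ z) ∧ (x ∨ x) = 1/5 ∧ 4/5 = 1/5
x ∧ y = 4/5 ∧ 1/5 = 1/5
y ∨ (x ∧ y) = 1/5 ∨ 1/5 = 1/5
((z ∨ z) ∧ (x ∨ x)) → (y ∨ (x ∧ y)) = 1/5 → 1/5 = 1
z ∧ y = 1/5 ∧ 1/5 = 1/5
z → y = 1/5 → 1/5 = 1
z ∨ (z → y) = 1/5 ∨ 1 = 1
(z ∨ (z → y)) → z = 1 → 1/5 = 1/5
(z ∧ y) ∨ ((z ∨ (z → y)) → z) = 1/5 ∨ 1/5 = 1/5
¬((z ∧ y) ∨ ((z ∨ (z → y)) → z)) = ¬1/5 = 4/5
(((z ∨ z) ∧ (x ∨ x)) → (y ∨ (x ∧ y))) → ¬((z ∧ y) ∨ ((z ∨ (z → y)) → z)) = 1 → 4/5 = 4/5
z → x = 1/5 → 4/5 = 1
z → x = 1/5 → 4/5 = 1
x → y = 4/5 → 1/5 = 2/5
(z → x) ∧ (x → y) = 1 ∧ 2/5 = 2/5
(z → x) → ((z → x) ∧ (x → y)) = 1 → 2/5 = 2/5
y → z = 1/5 → 1/5 = 1
x ∧ y = 4/5 ∧ 1/5 = 1/5
(y → z) ∧ (x ∧ y) = 1 ∧ 1/5 = 1/5
¬((y → z) ∧ (x ∧ y)) = ¬1/5 = 4/5
((z → x) → ((z → x) ∧ (x → y))) ∨ ¬((y → z) ∧ (x ∧ y)) = 2/5 ∨ 4/5 = 4/5
z ∧ y = 1/5 ∧ 1/5 = 1/5
(z ∧ y) → x = 1/5 → 4/5 = 1
((z ∧ y) → x) → z = 1 → 1/5 = 1/5
(((z → x) → ((z → x) ∧ (x → y))) ∨ ¬((y → z) ∧ (x ∧ y))) ∨ (((z ∧ y) → x) → z) = 4/5 ∨ 1/5 = 4/5
y ∨ z = 1/5 ∨ 1/5 = 1/5
¬y = ¬1/5 = 4/5
¬¬y = ¬4/5 = 1/5
(y ∨ z) ∨ ¬¬y = 1/5 ∨ 1/5 = 1/5
x ∧ z = 4/5 ∧ 1/5 = 1/5
(x ∧ z) ∨ x = 1/5 ∨ 4/5 = 4/5
((y ∨ z) ∨ ¬¬y) ∧ ((x ∧ z) ∨ x) = 1/5 ∧ 4/5 = 1/5
¬(((y ∨ z) ∨ ¬¬y) ∧ ((x ∧ z) ∨ x)) = ¬1/5 = 4/5
((((z → x) → ((z → x) ∧ (x → y))) ∨ ¬((y → z) ∧ (x ∧ y))) ∨ (((z ∧ y) → x) → z)) → ¬(((y ∨ z) ∨ ¬¬y) ∧ ((x ∧ z) ∨ x)) = 4/5 → 4/5 = 1
((((z ∨ z) ∧ (x ∨ x)) → (y ∨ (x ∧ y))) → ¬((z ∧ y) ∨ ((z ∨ (z → y)) → z))) ∧ (((((z → x) → ((z → x) ∧ (x → y))) ∨ ¬((y → z) ∧ (x ∧ y))) ∨ (((z ∧ y) → x) → z)) → ¬(((y ∨ z) ∨ ¬¬y) ∧ ((x ∧ z) ∨ x))) = 4/5 ∧ 1 = 4/5

4/5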